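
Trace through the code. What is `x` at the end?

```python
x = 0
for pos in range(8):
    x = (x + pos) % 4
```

Let's trace through this code step by step.

Initialize: x = 0
Entering loop: for pos in range(8):

After execution: x = 0
0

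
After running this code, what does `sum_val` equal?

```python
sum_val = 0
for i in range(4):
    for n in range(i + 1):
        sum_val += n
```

Let's trace through this code step by step.

Initialize: sum_val = 0
Entering loop: for i in range(4):

After execution: sum_val = 10
10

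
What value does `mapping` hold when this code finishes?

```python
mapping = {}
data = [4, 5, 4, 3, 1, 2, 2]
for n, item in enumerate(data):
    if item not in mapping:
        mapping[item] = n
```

Let's trace through this code step by step.

Initialize: mapping = {}
Initialize: data = [4, 5, 4, 3, 1, 2, 2]
Entering loop: for n, item in enumerate(data):

After execution: mapping = {4: 0, 5: 1, 3: 3, 1: 4, 2: 5}
{4: 0, 5: 1, 3: 3, 1: 4, 2: 5}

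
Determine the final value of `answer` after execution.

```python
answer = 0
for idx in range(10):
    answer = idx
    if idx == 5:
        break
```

Let's trace through this code step by step.

Initialize: answer = 0
Entering loop: for idx in range(10):

After execution: answer = 5
5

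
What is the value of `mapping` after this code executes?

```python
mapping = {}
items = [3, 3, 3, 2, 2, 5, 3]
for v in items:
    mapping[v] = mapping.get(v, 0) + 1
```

Let's trace through this code step by step.

Initialize: mapping = {}
Initialize: items = [3, 3, 3, 2, 2, 5, 3]
Entering loop: for v in items:

After execution: mapping = {3: 4, 2: 2, 5: 1}
{3: 4, 2: 2, 5: 1}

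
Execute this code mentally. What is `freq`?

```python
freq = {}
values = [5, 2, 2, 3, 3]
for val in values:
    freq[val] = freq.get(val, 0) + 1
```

Let's trace through this code step by step.

Initialize: freq = {}
Initialize: values = [5, 2, 2, 3, 3]
Entering loop: for val in values:

After execution: freq = {5: 1, 2: 2, 3: 2}
{5: 1, 2: 2, 3: 2}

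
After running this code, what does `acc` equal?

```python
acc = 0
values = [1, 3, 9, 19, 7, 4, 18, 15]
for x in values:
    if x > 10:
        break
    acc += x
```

Let's trace through this code step by step.

Initialize: acc = 0
Initialize: values = [1, 3, 9, 19, 7, 4, 18, 15]
Entering loop: for x in values:

After execution: acc = 13
13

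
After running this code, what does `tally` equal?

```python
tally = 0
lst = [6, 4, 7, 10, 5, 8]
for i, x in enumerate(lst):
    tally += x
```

Let's trace through this code step by step.

Initialize: tally = 0
Initialize: lst = [6, 4, 7, 10, 5, 8]
Entering loop: for i, x in enumerate(lst):

After execution: tally = 40
40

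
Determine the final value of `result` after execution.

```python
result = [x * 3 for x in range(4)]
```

Let's trace through this code step by step.

Initialize: result = [x * 3 for x in range(4)]

After execution: result = [0, 3, 6, 9]
[0, 3, 6, 9]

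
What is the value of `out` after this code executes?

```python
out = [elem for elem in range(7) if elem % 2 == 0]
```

Let's trace through this code step by step.

Initialize: out = [elem for elem in range(7) if elem % 2 == 0]

After execution: out = [0, 2, 4, 6]
[0, 2, 4, 6]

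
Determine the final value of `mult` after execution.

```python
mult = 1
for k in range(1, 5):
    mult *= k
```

Let's trace through this code step by step.

Initialize: mult = 1
Entering loop: for k in range(1, 5):

After execution: mult = 24
24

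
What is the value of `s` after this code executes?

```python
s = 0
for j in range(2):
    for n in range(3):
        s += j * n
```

Let's trace through this code step by step.

Initialize: s = 0
Entering loop: for j in range(2):

After execution: s = 3
3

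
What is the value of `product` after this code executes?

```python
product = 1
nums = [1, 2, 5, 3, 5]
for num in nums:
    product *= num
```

Let's trace through this code step by step.

Initialize: product = 1
Initialize: nums = [1, 2, 5, 3, 5]
Entering loop: for num in nums:

After execution: product = 150
150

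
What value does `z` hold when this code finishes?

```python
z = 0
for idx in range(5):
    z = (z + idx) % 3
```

Let's trace through this code step by step.

Initialize: z = 0
Entering loop: for idx in range(5):

After execution: z = 1
1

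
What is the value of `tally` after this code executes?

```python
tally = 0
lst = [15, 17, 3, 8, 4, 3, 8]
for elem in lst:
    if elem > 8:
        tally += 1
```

Let's trace through this code step by step.

Initialize: tally = 0
Initialize: lst = [15, 17, 3, 8, 4, 3, 8]
Entering loop: for elem in lst:

After execution: tally = 2
2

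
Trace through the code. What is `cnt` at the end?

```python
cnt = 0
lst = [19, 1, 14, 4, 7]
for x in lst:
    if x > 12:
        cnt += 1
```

Let's trace through this code step by step.

Initialize: cnt = 0
Initialize: lst = [19, 1, 14, 4, 7]
Entering loop: for x in lst:

After execution: cnt = 2
2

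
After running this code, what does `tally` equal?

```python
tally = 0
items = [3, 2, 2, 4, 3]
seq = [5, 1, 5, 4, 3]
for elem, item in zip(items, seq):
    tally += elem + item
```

Let's trace through this code step by step.

Initialize: tally = 0
Initialize: items = [3, 2, 2, 4, 3]
Initialize: seq = [5, 1, 5, 4, 3]
Entering loop: for elem, item in zip(items, seq):

After execution: tally = 32
32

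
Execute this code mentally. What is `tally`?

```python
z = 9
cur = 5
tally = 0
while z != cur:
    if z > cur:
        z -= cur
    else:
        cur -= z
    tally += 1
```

Let's trace through this code step by step.

Initialize: z = 9
Initialize: cur = 5
Initialize: tally = 0
Entering loop: while z != cur:

After execution: tally = 5
5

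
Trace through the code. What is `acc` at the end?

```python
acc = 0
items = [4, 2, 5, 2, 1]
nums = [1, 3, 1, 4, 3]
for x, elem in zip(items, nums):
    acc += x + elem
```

Let's trace through this code step by step.

Initialize: acc = 0
Initialize: items = [4, 2, 5, 2, 1]
Initialize: nums = [1, 3, 1, 4, 3]
Entering loop: for x, elem in zip(items, nums):

After execution: acc = 26
26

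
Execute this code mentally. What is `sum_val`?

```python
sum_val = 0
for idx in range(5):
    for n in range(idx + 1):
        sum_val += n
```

Let's trace through this code step by step.

Initialize: sum_val = 0
Entering loop: for idx in range(5):

After execution: sum_val = 20
20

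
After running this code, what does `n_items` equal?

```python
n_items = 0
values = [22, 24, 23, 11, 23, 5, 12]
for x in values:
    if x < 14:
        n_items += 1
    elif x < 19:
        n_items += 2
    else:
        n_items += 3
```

Let's trace through this code step by step.

Initialize: n_items = 0
Initialize: values = [22, 24, 23, 11, 23, 5, 12]
Entering loop: for x in values:

After execution: n_items = 15
15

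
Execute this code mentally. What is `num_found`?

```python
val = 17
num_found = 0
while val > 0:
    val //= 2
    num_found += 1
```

Let's trace through this code step by step.

Initialize: val = 17
Initialize: num_found = 0
Entering loop: while val > 0:

After execution: num_found = 5
5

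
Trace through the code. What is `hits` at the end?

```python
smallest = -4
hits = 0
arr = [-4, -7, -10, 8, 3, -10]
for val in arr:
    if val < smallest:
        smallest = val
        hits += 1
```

Let's trace through this code step by step.

Initialize: smallest = -4
Initialize: hits = 0
Initialize: arr = [-4, -7, -10, 8, 3, -10]
Entering loop: for val in arr:

After execution: hits = 2
2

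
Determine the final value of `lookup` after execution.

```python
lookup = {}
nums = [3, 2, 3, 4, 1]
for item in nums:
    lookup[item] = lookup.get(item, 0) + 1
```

Let's trace through this code step by step.

Initialize: lookup = {}
Initialize: nums = [3, 2, 3, 4, 1]
Entering loop: for item in nums:

After execution: lookup = {3: 2, 2: 1, 4: 1, 1: 1}
{3: 2, 2: 1, 4: 1, 1: 1}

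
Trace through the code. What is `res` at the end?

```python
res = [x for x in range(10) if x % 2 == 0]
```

Let's trace through this code step by step.

Initialize: res = [x for x in range(10) if x % 2 == 0]

After execution: res = [0, 2, 4, 6, 8]
[0, 2, 4, 6, 8]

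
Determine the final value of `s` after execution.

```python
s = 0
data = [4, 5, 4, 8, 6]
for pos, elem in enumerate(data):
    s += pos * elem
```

Let's trace through this code step by step.

Initialize: s = 0
Initialize: data = [4, 5, 4, 8, 6]
Entering loop: for pos, elem in enumerate(data):

After execution: s = 61
61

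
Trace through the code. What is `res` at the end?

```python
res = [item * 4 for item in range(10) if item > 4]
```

Let's trace through this code step by step.

Initialize: res = [item * 4 for item in range(10) if item > 4]

After execution: res = [20, 24, 28, 32, 36]
[20, 24, 28, 32, 36]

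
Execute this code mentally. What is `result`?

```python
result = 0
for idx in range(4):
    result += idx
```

Let's trace through this code step by step.

Initialize: result = 0
Entering loop: for idx in range(4):

After execution: result = 6
6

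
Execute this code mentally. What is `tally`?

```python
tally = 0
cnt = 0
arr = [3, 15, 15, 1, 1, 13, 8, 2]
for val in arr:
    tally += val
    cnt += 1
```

Let's trace through this code step by step.

Initialize: tally = 0
Initialize: cnt = 0
Initialize: arr = [3, 15, 15, 1, 1, 13, 8, 2]
Entering loop: for val in arr:

After execution: tally = 58
58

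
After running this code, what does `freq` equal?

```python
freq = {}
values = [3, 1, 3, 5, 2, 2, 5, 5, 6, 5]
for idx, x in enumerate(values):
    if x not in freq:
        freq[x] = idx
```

Let's trace through this code step by step.

Initialize: freq = {}
Initialize: values = [3, 1, 3, 5, 2, 2, 5, 5, 6, 5]
Entering loop: for idx, x in enumerate(values):

After execution: freq = {3: 0, 1: 1, 5: 3, 2: 4, 6: 8}
{3: 0, 1: 1, 5: 3, 2: 4, 6: 8}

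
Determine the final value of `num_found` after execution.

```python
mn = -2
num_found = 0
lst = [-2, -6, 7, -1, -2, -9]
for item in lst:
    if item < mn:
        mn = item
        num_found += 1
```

Let's trace through this code step by step.

Initialize: mn = -2
Initialize: num_found = 0
Initialize: lst = [-2, -6, 7, -1, -2, -9]
Entering loop: for item in lst:

After execution: num_found = 2
2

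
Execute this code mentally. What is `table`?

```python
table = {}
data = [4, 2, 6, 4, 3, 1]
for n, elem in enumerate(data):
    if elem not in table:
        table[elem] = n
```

Let's trace through this code step by step.

Initialize: table = {}
Initialize: data = [4, 2, 6, 4, 3, 1]
Entering loop: for n, elem in enumerate(data):

After execution: table = {4: 0, 2: 1, 6: 2, 3: 4, 1: 5}
{4: 0, 2: 1, 6: 2, 3: 4, 1: 5}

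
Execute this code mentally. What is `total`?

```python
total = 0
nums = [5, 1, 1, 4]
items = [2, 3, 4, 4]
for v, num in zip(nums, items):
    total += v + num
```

Let's trace through this code step by step.

Initialize: total = 0
Initialize: nums = [5, 1, 1, 4]
Initialize: items = [2, 3, 4, 4]
Entering loop: for v, num in zip(nums, items):

After execution: total = 24
24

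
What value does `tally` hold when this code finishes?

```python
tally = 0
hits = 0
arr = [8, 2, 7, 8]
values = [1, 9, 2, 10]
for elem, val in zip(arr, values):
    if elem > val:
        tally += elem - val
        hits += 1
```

Let's trace through this code step by step.

Initialize: tally = 0
Initialize: hits = 0
Initialize: arr = [8, 2, 7, 8]
Initialize: values = [1, 9, 2, 10]
Entering loop: for elem, val in zip(arr, values):

After execution: tally = 12
12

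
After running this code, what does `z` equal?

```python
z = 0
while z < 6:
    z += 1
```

Let's trace through this code step by step.

Initialize: z = 0
Entering loop: while z < 6:

After execution: z = 6
6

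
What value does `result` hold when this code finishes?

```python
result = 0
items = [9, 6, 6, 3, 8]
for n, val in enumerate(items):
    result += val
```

Let's trace through this code step by step.

Initialize: result = 0
Initialize: items = [9, 6, 6, 3, 8]
Entering loop: for n, val in enumerate(items):

After execution: result = 32
32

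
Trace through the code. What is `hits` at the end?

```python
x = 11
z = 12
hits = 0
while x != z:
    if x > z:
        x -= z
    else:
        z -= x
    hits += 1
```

Let's trace through this code step by step.

Initialize: x = 11
Initialize: z = 12
Initialize: hits = 0
Entering loop: while x != z:

After execution: hits = 11
11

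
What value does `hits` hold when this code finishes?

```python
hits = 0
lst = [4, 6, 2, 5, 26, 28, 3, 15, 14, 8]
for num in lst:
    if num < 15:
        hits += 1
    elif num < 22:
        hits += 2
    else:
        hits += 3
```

Let's trace through this code step by step.

Initialize: hits = 0
Initialize: lst = [4, 6, 2, 5, 26, 28, 3, 15, 14, 8]
Entering loop: for num in lst:

After execution: hits = 15
15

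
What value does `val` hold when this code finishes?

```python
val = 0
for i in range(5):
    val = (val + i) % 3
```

Let's trace through this code step by step.

Initialize: val = 0
Entering loop: for i in range(5):

After execution: val = 1
1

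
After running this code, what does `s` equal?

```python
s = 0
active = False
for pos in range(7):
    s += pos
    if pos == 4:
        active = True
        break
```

Let's trace through this code step by step.

Initialize: s = 0
Initialize: active = False
Entering loop: for pos in range(7):

After execution: s = 10
10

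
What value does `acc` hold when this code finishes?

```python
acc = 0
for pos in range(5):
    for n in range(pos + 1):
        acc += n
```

Let's trace through this code step by step.

Initialize: acc = 0
Entering loop: for pos in range(5):

After execution: acc = 20
20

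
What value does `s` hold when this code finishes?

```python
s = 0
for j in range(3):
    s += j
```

Let's trace through this code step by step.

Initialize: s = 0
Entering loop: for j in range(3):

After execution: s = 3
3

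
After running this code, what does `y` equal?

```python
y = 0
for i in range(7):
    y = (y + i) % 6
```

Let's trace through this code step by step.

Initialize: y = 0
Entering loop: for i in range(7):

After execution: y = 3
3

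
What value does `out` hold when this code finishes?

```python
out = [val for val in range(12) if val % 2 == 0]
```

Let's trace through this code step by step.

Initialize: out = [val for val in range(12) if val % 2 == 0]

After execution: out = [0, 2, 4, 6, 8, 10]
[0, 2, 4, 6, 8, 10]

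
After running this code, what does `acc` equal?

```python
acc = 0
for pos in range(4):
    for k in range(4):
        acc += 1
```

Let's trace through this code step by step.

Initialize: acc = 0
Entering loop: for pos in range(4):

After execution: acc = 16
16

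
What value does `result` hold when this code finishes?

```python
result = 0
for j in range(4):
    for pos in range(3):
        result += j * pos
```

Let's trace through this code step by step.

Initialize: result = 0
Entering loop: for j in range(4):

After execution: result = 18
18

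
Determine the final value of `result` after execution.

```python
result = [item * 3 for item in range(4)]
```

Let's trace through this code step by step.

Initialize: result = [item * 3 for item in range(4)]

After execution: result = [0, 3, 6, 9]
[0, 3, 6, 9]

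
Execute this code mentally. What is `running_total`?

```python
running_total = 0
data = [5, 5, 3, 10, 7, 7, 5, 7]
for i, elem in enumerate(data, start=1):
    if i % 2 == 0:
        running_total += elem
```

Let's trace through this code step by step.

Initialize: running_total = 0
Initialize: data = [5, 5, 3, 10, 7, 7, 5, 7]
Entering loop: for i, elem in enumerate(data, start=1):

After execution: running_total = 29
29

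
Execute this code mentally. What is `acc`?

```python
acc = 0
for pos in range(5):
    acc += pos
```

Let's trace through this code step by step.

Initialize: acc = 0
Entering loop: for pos in range(5):

After execution: acc = 10
10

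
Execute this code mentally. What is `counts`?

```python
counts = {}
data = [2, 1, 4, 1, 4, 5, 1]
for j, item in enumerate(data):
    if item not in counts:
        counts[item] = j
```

Let's trace through this code step by step.

Initialize: counts = {}
Initialize: data = [2, 1, 4, 1, 4, 5, 1]
Entering loop: for j, item in enumerate(data):

After execution: counts = {2: 0, 1: 1, 4: 2, 5: 5}
{2: 0, 1: 1, 4: 2, 5: 5}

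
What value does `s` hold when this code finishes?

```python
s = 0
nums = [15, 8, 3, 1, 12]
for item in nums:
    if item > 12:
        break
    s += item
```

Let's trace through this code step by step.

Initialize: s = 0
Initialize: nums = [15, 8, 3, 1, 12]
Entering loop: for item in nums:

After execution: s = 0
0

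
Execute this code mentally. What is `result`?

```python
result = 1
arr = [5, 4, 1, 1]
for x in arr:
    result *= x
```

Let's trace through this code step by step.

Initialize: result = 1
Initialize: arr = [5, 4, 1, 1]
Entering loop: for x in arr:

After execution: result = 20
20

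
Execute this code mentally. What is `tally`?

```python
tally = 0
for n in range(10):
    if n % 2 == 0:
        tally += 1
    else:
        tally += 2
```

Let's trace through this code step by step.

Initialize: tally = 0
Entering loop: for n in range(10):

After execution: tally = 15
15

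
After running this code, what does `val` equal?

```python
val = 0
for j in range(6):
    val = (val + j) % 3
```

Let's trace through this code step by step.

Initialize: val = 0
Entering loop: for j in range(6):

After execution: val = 0
0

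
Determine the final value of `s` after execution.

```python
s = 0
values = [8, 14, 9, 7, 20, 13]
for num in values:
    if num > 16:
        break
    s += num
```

Let's trace through this code step by step.

Initialize: s = 0
Initialize: values = [8, 14, 9, 7, 20, 13]
Entering loop: for num in values:

After execution: s = 38
38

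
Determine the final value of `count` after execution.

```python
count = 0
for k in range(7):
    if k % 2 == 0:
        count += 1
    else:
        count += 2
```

Let's trace through this code step by step.

Initialize: count = 0
Entering loop: for k in range(7):

After execution: count = 10
10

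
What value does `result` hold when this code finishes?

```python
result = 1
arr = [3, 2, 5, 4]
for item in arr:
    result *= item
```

Let's trace through this code step by step.

Initialize: result = 1
Initialize: arr = [3, 2, 5, 4]
Entering loop: for item in arr:

After execution: result = 120
120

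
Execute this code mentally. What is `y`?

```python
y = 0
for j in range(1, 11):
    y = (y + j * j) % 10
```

Let's trace through this code step by step.

Initialize: y = 0
Entering loop: for j in range(1, 11):

After execution: y = 5
5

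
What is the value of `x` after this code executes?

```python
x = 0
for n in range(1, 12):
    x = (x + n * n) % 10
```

Let's trace through this code step by step.

Initialize: x = 0
Entering loop: for n in range(1, 12):

After execution: x = 6
6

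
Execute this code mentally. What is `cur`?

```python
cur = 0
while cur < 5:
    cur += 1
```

Let's trace through this code step by step.

Initialize: cur = 0
Entering loop: while cur < 5:

After execution: cur = 5
5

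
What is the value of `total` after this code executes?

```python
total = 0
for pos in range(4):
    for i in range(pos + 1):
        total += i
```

Let's trace through this code step by step.

Initialize: total = 0
Entering loop: for pos in range(4):

After execution: total = 10
10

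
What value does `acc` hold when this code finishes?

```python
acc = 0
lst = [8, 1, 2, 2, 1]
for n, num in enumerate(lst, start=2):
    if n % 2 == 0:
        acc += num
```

Let's trace through this code step by step.

Initialize: acc = 0
Initialize: lst = [8, 1, 2, 2, 1]
Entering loop: for n, num in enumerate(lst, start=2):

After execution: acc = 11
11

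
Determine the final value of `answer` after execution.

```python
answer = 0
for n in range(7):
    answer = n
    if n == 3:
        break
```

Let's trace through this code step by step.

Initialize: answer = 0
Entering loop: for n in range(7):

After execution: answer = 3
3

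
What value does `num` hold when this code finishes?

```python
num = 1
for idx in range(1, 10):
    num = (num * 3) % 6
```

Let's trace through this code step by step.

Initialize: num = 1
Entering loop: for idx in range(1, 10):

After execution: num = 3
3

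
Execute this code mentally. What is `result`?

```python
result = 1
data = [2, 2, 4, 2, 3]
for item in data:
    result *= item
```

Let's trace through this code step by step.

Initialize: result = 1
Initialize: data = [2, 2, 4, 2, 3]
Entering loop: for item in data:

After execution: result = 96
96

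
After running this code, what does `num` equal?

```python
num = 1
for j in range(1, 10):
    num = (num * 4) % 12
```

Let's trace through this code step by step.

Initialize: num = 1
Entering loop: for j in range(1, 10):

After execution: num = 4
4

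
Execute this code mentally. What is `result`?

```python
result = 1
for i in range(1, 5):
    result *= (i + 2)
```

Let's trace through this code step by step.

Initialize: result = 1
Entering loop: for i in range(1, 5):

After execution: result = 360
360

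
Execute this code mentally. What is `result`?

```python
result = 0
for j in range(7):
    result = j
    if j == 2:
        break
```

Let's trace through this code step by step.

Initialize: result = 0
Entering loop: for j in range(7):

After execution: result = 2
2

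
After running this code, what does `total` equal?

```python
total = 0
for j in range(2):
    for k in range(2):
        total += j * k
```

Let's trace through this code step by step.

Initialize: total = 0
Entering loop: for j in range(2):

After execution: total = 1
1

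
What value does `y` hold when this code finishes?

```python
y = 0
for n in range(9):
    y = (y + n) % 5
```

Let's trace through this code step by step.

Initialize: y = 0
Entering loop: for n in range(9):

After execution: y = 1
1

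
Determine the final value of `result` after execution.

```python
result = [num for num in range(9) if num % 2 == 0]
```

Let's trace through this code step by step.

Initialize: result = [num for num in range(9) if num % 2 == 0]

After execution: result = [0, 2, 4, 6, 8]
[0, 2, 4, 6, 8]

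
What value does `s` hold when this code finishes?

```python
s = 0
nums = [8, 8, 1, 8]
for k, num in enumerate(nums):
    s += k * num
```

Let's trace through this code step by step.

Initialize: s = 0
Initialize: nums = [8, 8, 1, 8]
Entering loop: for k, num in enumerate(nums):

After execution: s = 34
34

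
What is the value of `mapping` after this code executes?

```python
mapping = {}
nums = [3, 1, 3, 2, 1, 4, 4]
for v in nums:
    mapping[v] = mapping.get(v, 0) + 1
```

Let's trace through this code step by step.

Initialize: mapping = {}
Initialize: nums = [3, 1, 3, 2, 1, 4, 4]
Entering loop: for v in nums:

After execution: mapping = {3: 2, 1: 2, 2: 1, 4: 2}
{3: 2, 1: 2, 2: 1, 4: 2}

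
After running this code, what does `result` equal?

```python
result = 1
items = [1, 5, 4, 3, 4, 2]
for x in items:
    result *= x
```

Let's trace through this code step by step.

Initialize: result = 1
Initialize: items = [1, 5, 4, 3, 4, 2]
Entering loop: for x in items:

After execution: result = 480
480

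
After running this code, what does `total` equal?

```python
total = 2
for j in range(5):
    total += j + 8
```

Let's trace through this code step by step.

Initialize: total = 2
Entering loop: for j in range(5):

After execution: total = 52
52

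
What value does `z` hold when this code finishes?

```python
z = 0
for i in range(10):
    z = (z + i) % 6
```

Let's trace through this code step by step.

Initialize: z = 0
Entering loop: for i in range(10):

After execution: z = 3
3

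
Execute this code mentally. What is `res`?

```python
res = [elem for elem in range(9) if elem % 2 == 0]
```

Let's trace through this code step by step.

Initialize: res = [elem for elem in range(9) if elem % 2 == 0]

After execution: res = [0, 2, 4, 6, 8]
[0, 2, 4, 6, 8]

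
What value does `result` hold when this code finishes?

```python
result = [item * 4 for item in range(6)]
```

Let's trace through this code step by step.

Initialize: result = [item * 4 for item in range(6)]

After execution: result = [0, 4, 8, 12, 16, 20]
[0, 4, 8, 12, 16, 20]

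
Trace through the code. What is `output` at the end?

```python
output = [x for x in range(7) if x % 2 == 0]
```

Let's trace through this code step by step.

Initialize: output = [x for x in range(7) if x % 2 == 0]

After execution: output = [0, 2, 4, 6]
[0, 2, 4, 6]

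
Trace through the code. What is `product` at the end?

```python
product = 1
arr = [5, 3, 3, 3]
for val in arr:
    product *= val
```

Let's trace through this code step by step.

Initialize: product = 1
Initialize: arr = [5, 3, 3, 3]
Entering loop: for val in arr:

After execution: product = 135
135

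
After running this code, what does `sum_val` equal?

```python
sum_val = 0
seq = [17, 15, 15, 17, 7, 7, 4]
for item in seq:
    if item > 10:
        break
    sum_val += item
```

Let's trace through this code step by step.

Initialize: sum_val = 0
Initialize: seq = [17, 15, 15, 17, 7, 7, 4]
Entering loop: for item in seq:

After execution: sum_val = 0
0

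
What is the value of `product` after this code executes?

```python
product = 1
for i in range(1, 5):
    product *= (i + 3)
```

Let's trace through this code step by step.

Initialize: product = 1
Entering loop: for i in range(1, 5):

After execution: product = 840
840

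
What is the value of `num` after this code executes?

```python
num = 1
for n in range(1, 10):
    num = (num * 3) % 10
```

Let's trace through this code step by step.

Initialize: num = 1
Entering loop: for n in range(1, 10):

After execution: num = 3
3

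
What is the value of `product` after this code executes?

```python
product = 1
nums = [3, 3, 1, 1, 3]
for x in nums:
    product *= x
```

Let's trace through this code step by step.

Initialize: product = 1
Initialize: nums = [3, 3, 1, 1, 3]
Entering loop: for x in nums:

After execution: product = 27
27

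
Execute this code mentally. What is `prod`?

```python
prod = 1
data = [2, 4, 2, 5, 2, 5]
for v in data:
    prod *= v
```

Let's trace through this code step by step.

Initialize: prod = 1
Initialize: data = [2, 4, 2, 5, 2, 5]
Entering loop: for v in data:

After execution: prod = 800
800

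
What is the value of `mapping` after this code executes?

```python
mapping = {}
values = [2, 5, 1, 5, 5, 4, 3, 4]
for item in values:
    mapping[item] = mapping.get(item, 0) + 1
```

Let's trace through this code step by step.

Initialize: mapping = {}
Initialize: values = [2, 5, 1, 5, 5, 4, 3, 4]
Entering loop: for item in values:

After execution: mapping = {2: 1, 5: 3, 1: 1, 4: 2, 3: 1}
{2: 1, 5: 3, 1: 1, 4: 2, 3: 1}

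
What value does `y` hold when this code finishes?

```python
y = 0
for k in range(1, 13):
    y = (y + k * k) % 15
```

Let's trace through this code step by step.

Initialize: y = 0
Entering loop: for k in range(1, 13):

After execution: y = 5
5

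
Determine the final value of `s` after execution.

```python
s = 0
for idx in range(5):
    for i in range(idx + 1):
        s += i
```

Let's trace through this code step by step.

Initialize: s = 0
Entering loop: for idx in range(5):

After execution: s = 20
20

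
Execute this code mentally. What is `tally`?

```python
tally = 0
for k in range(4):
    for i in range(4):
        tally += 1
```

Let's trace through this code step by step.

Initialize: tally = 0
Entering loop: for k in range(4):

After execution: tally = 16
16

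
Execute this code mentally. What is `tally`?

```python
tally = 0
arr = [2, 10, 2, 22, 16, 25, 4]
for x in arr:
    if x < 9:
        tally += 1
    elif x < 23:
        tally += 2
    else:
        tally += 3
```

Let's trace through this code step by step.

Initialize: tally = 0
Initialize: arr = [2, 10, 2, 22, 16, 25, 4]
Entering loop: for x in arr:

After execution: tally = 12
12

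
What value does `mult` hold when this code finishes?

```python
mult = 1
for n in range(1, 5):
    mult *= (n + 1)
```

Let's trace through this code step by step.

Initialize: mult = 1
Entering loop: for n in range(1, 5):

After execution: mult = 120
120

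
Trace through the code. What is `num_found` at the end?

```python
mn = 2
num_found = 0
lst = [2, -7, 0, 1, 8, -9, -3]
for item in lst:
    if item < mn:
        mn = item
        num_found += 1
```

Let's trace through this code step by step.

Initialize: mn = 2
Initialize: num_found = 0
Initialize: lst = [2, -7, 0, 1, 8, -9, -3]
Entering loop: for item in lst:

After execution: num_found = 2
2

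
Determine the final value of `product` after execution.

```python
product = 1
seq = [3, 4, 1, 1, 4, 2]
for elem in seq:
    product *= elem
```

Let's trace through this code step by step.

Initialize: product = 1
Initialize: seq = [3, 4, 1, 1, 4, 2]
Entering loop: for elem in seq:

After execution: product = 96
96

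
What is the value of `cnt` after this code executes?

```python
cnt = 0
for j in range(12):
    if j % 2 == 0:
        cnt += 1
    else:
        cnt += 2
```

Let's trace through this code step by step.

Initialize: cnt = 0
Entering loop: for j in range(12):

After execution: cnt = 18
18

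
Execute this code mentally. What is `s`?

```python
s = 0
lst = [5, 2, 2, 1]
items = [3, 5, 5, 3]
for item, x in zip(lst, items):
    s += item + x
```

Let's trace through this code step by step.

Initialize: s = 0
Initialize: lst = [5, 2, 2, 1]
Initialize: items = [3, 5, 5, 3]
Entering loop: for item, x in zip(lst, items):

After execution: s = 26
26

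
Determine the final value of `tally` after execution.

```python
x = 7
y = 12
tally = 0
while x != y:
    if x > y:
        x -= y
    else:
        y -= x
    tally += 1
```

Let's trace through this code step by step.

Initialize: x = 7
Initialize: y = 12
Initialize: tally = 0
Entering loop: while x != y:

After execution: tally = 5
5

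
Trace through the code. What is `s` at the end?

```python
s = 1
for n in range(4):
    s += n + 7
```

Let's trace through this code step by step.

Initialize: s = 1
Entering loop: for n in range(4):

After execution: s = 35
35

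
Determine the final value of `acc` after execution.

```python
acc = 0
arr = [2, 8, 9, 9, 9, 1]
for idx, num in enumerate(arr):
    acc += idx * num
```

Let's trace through this code step by step.

Initialize: acc = 0
Initialize: arr = [2, 8, 9, 9, 9, 1]
Entering loop: for idx, num in enumerate(arr):

After execution: acc = 94
94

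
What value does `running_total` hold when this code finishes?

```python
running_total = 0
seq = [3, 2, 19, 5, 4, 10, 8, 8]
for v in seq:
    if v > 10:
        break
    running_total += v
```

Let's trace through this code step by step.

Initialize: running_total = 0
Initialize: seq = [3, 2, 19, 5, 4, 10, 8, 8]
Entering loop: for v in seq:

After execution: running_total = 5
5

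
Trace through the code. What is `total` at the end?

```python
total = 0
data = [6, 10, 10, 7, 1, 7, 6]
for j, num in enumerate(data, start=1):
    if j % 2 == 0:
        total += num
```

Let's trace through this code step by step.

Initialize: total = 0
Initialize: data = [6, 10, 10, 7, 1, 7, 6]
Entering loop: for j, num in enumerate(data, start=1):

After execution: total = 24
24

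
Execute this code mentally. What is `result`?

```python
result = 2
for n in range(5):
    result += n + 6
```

Let's trace through this code step by step.

Initialize: result = 2
Entering loop: for n in range(5):

After execution: result = 42
42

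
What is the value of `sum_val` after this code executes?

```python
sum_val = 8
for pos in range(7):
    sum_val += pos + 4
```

Let's trace through this code step by step.

Initialize: sum_val = 8
Entering loop: for pos in range(7):

After execution: sum_val = 57
57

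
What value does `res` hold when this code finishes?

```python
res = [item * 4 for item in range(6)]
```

Let's trace through this code step by step.

Initialize: res = [item * 4 for item in range(6)]

After execution: res = [0, 4, 8, 12, 16, 20]
[0, 4, 8, 12, 16, 20]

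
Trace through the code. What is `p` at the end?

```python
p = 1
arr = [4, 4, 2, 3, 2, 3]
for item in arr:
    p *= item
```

Let's trace through this code step by step.

Initialize: p = 1
Initialize: arr = [4, 4, 2, 3, 2, 3]
Entering loop: for item in arr:

After execution: p = 576
576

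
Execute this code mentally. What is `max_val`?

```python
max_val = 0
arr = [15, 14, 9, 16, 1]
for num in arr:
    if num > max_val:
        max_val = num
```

Let's trace through this code step by step.

Initialize: max_val = 0
Initialize: arr = [15, 14, 9, 16, 1]
Entering loop: for num in arr:

After execution: max_val = 16
16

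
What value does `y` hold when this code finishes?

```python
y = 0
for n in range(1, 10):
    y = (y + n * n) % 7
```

Let's trace through this code step by step.

Initialize: y = 0
Entering loop: for n in range(1, 10):

After execution: y = 5
5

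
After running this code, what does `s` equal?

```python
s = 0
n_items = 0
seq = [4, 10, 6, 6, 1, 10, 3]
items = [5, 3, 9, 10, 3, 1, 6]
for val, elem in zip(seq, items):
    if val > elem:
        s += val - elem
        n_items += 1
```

Let's trace through this code step by step.

Initialize: s = 0
Initialize: n_items = 0
Initialize: seq = [4, 10, 6, 6, 1, 10, 3]
Initialize: items = [5, 3, 9, 10, 3, 1, 6]
Entering loop: for val, elem in zip(seq, items):

After execution: s = 16
16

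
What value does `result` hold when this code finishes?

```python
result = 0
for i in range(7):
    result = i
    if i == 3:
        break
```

Let's trace through this code step by step.

Initialize: result = 0
Entering loop: for i in range(7):

After execution: result = 3
3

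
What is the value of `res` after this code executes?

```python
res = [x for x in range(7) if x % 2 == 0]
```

Let's trace through this code step by step.

Initialize: res = [x for x in range(7) if x % 2 == 0]

After execution: res = [0, 2, 4, 6]
[0, 2, 4, 6]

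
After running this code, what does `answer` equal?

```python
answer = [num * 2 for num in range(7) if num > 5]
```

Let's trace through this code step by step.

Initialize: answer = [num * 2 for num in range(7) if num > 5]

After execution: answer = [12]
[12]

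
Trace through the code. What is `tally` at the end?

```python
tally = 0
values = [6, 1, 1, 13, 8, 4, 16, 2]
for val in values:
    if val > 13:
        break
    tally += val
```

Let's trace through this code step by step.

Initialize: tally = 0
Initialize: values = [6, 1, 1, 13, 8, 4, 16, 2]
Entering loop: for val in values:

After execution: tally = 33
33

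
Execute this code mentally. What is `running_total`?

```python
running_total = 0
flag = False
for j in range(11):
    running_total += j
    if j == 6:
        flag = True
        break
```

Let's trace through this code step by step.

Initialize: running_total = 0
Initialize: flag = False
Entering loop: for j in range(11):

After execution: running_total = 21
21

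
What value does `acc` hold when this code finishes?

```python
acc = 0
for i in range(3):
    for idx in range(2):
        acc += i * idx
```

Let's trace through this code step by step.

Initialize: acc = 0
Entering loop: for i in range(3):

After execution: acc = 3
3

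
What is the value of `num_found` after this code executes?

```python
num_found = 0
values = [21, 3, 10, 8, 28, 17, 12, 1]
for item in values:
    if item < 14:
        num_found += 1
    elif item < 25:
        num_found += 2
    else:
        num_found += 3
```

Let's trace through this code step by step.

Initialize: num_found = 0
Initialize: values = [21, 3, 10, 8, 28, 17, 12, 1]
Entering loop: for item in values:

After execution: num_found = 12
12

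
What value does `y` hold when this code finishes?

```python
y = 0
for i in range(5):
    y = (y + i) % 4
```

Let's trace through this code step by step.

Initialize: y = 0
Entering loop: for i in range(5):

After execution: y = 2
2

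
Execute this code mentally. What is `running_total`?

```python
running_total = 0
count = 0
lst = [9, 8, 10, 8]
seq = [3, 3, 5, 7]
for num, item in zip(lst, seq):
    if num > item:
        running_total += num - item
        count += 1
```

Let's trace through this code step by step.

Initialize: running_total = 0
Initialize: count = 0
Initialize: lst = [9, 8, 10, 8]
Initialize: seq = [3, 3, 5, 7]
Entering loop: for num, item in zip(lst, seq):

After execution: running_total = 17
17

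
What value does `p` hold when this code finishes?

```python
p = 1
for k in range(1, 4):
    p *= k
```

Let's trace through this code step by step.

Initialize: p = 1
Entering loop: for k in range(1, 4):

After execution: p = 6
6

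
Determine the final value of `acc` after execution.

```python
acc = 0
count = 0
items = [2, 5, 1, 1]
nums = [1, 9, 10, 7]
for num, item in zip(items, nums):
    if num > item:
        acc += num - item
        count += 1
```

Let's trace through this code step by step.

Initialize: acc = 0
Initialize: count = 0
Initialize: items = [2, 5, 1, 1]
Initialize: nums = [1, 9, 10, 7]
Entering loop: for num, item in zip(items, nums):

After execution: acc = 1
1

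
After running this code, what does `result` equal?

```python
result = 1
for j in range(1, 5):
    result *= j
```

Let's trace through this code step by step.

Initialize: result = 1
Entering loop: for j in range(1, 5):

After execution: result = 24
24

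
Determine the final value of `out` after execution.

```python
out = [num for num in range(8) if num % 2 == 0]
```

Let's trace through this code step by step.

Initialize: out = [num for num in range(8) if num % 2 == 0]

After execution: out = [0, 2, 4, 6]
[0, 2, 4, 6]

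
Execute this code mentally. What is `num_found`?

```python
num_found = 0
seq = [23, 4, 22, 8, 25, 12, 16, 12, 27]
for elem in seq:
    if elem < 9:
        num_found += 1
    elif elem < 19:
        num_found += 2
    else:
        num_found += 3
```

Let's trace through this code step by step.

Initialize: num_found = 0
Initialize: seq = [23, 4, 22, 8, 25, 12, 16, 12, 27]
Entering loop: for elem in seq:

After execution: num_found = 20
20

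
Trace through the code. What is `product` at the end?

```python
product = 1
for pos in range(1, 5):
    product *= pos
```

Let's trace through this code step by step.

Initialize: product = 1
Entering loop: for pos in range(1, 5):

After execution: product = 24
24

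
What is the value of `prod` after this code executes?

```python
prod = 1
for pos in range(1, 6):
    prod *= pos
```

Let's trace through this code step by step.

Initialize: prod = 1
Entering loop: for pos in range(1, 6):

After execution: prod = 120
120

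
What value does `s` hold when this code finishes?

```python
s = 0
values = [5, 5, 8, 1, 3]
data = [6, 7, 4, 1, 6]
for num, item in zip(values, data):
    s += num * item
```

Let's trace through this code step by step.

Initialize: s = 0
Initialize: values = [5, 5, 8, 1, 3]
Initialize: data = [6, 7, 4, 1, 6]
Entering loop: for num, item in zip(values, data):

After execution: s = 116
116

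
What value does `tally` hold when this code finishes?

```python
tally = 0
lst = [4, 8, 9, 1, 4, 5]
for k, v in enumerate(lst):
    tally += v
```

Let's trace through this code step by step.

Initialize: tally = 0
Initialize: lst = [4, 8, 9, 1, 4, 5]
Entering loop: for k, v in enumerate(lst):

After execution: tally = 31
31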